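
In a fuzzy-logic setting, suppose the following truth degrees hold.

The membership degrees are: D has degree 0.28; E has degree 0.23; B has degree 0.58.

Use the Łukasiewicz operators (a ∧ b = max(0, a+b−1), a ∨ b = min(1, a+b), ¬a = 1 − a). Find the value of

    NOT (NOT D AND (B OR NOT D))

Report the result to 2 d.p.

NOT D = 1 − 0.28 = 0.72
NOT D = 1 − 0.28 = 0.72
B OR NOT D = min(1, a+b) on (0.58, 0.72) = 1.00
NOT D AND (B OR NOT D) = max(0, a+b−1) on (0.72, 1.00) = 0.72
NOT (NOT D AND (B OR NOT D)) = 1 − 0.72 = 0.28

0.28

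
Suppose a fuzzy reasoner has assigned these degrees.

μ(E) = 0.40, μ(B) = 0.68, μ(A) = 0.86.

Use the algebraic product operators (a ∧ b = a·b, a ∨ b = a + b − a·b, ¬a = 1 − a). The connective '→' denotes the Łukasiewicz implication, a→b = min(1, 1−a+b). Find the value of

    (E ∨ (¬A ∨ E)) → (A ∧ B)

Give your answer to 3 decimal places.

¬A = 1 − 0.8600 = 0.1400
¬A ∨ E = a + b − a·b on (0.1400, 0.4000) = 0.4840
E ∨ (¬A ∨ E) = a + b − a·b on (0.4000, 0.4840) = 0.6904
A ∧ B = a·b on (0.8600, 0.6800) = 0.5848
(E ∨ (¬A ∨ E)) → (A ∧ B)  [Łukasiewicz: min(1, 1−a+b)] with a=0.6904, b=0.5848 → 0.8944

0.894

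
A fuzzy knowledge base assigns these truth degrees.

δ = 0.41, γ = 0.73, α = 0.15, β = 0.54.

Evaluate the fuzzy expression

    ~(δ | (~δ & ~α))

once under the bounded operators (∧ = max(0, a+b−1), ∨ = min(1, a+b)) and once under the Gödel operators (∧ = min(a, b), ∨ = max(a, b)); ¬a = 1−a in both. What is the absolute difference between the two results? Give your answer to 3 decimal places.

0.260

Under bounded:
  ~δ = 1 − 0.41 = 0.59
  ~α = 1 − 0.15 = 0.85
  ~δ & ~α = max(0, a+b−1) on (0.59, 0.85) = 0.44
  δ | (~δ & ~α) = min(1, a+b) on (0.41, 0.44) = 0.85
  ~(δ | (~δ & ~α)) = 1 − 0.85 = 0.15
  → value = 0.1500
Under Gödel:
  ~δ = 1 − 0.41 = 0.59
  ~α = 1 − 0.15 = 0.85
  ~δ & ~α = min(a, b) on (0.59, 0.85) = 0.59
  δ | (~δ & ~α) = max(a, b) on (0.41, 0.59) = 0.59
  ~(δ | (~δ & ~α)) = 1 − 0.59 = 0.41
  → value = 0.4100
|0.1500 − 0.4100| = 0.260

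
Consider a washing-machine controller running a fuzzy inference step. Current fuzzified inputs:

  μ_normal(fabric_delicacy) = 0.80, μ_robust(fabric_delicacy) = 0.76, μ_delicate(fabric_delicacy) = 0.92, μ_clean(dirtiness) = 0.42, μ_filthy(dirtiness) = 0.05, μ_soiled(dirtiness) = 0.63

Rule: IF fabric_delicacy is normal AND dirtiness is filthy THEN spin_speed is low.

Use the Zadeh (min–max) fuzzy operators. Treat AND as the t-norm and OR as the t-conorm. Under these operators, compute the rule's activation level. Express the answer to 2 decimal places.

firing strength: normal=0.80, filthy=0.05; AND[min(a, b)] → w = 0.05

0.05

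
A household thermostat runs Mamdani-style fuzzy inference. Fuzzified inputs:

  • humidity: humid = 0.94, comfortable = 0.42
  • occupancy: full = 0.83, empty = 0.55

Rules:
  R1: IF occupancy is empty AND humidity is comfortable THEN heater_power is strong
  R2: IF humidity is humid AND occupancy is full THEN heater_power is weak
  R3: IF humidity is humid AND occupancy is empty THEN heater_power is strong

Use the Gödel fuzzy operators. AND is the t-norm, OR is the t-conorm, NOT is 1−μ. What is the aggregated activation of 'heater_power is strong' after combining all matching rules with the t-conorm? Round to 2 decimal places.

0.55

R1: empty=0.55, comfortable=0.42; AND[min(a, b)] → w = 0.42
R2: humid=0.94, full=0.83; AND[min(a, b)] → w = 0.83
R3: humid=0.94, empty=0.55; AND[min(a, b)] → w = 0.55
Rules with consequent 'strong': {R1, R3} → strengths 0.42, 0.55
Aggregate via t-conorm [max(a, b)]: 0.55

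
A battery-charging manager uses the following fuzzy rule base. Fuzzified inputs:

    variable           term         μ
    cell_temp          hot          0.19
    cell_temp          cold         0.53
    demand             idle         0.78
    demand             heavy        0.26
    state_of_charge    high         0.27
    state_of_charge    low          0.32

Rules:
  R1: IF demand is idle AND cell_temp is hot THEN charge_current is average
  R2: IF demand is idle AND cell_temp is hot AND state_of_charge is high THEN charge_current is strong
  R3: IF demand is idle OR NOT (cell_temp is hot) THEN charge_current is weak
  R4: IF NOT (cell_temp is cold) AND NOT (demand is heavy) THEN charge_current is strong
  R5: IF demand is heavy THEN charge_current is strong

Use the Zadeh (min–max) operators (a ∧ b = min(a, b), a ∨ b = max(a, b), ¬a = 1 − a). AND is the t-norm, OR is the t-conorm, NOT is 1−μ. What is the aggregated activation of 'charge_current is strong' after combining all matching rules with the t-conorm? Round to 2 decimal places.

0.47

R1: idle=0.78, hot=0.19; AND[min(a, b)] → w = 0.19
R2: idle=0.78, hot=0.19, high=0.27; AND[min(a, b)] → w = 0.19
R3: idle=0.78, ¬hot=1−0.19=0.81; OR[max(a, b)] → w = 0.81
R4: ¬cold=1−0.53=0.47, ¬heavy=1−0.26=0.74; AND[min(a, b)] → w = 0.47
R5: heavy=0.26 → w = 0.26
Rules with consequent 'strong': {R2, R4, R5} → strengths 0.19, 0.47, 0.26
Aggregate via t-conorm [max(a, b)]: 0.47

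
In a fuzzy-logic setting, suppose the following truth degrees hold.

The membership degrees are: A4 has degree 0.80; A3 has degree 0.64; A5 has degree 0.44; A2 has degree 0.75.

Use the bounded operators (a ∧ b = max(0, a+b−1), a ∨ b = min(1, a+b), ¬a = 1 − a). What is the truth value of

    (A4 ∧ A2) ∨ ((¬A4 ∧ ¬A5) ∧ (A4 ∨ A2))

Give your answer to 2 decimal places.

A4 ∧ A2 = max(0, a+b−1) on (0.80, 0.75) = 0.55
¬A4 = 1 − 0.80 = 0.20
¬A5 = 1 − 0.44 = 0.56
¬A4 ∧ ¬A5 = max(0, a+b−1) on (0.20, 0.56) = 0.00
A4 ∨ A2 = min(1, a+b) on (0.80, 0.75) = 1.00
(¬A4 ∧ ¬A5) ∧ (A4 ∨ A2) = max(0, a+b−1) on (0.00, 1.00) = 0.00
(A4 ∧ A2) ∨ ((¬A4 ∧ ¬A5) ∧ (A4 ∨ A2)) = min(1, a+b) on (0.55, 0.00) = 0.55

0.55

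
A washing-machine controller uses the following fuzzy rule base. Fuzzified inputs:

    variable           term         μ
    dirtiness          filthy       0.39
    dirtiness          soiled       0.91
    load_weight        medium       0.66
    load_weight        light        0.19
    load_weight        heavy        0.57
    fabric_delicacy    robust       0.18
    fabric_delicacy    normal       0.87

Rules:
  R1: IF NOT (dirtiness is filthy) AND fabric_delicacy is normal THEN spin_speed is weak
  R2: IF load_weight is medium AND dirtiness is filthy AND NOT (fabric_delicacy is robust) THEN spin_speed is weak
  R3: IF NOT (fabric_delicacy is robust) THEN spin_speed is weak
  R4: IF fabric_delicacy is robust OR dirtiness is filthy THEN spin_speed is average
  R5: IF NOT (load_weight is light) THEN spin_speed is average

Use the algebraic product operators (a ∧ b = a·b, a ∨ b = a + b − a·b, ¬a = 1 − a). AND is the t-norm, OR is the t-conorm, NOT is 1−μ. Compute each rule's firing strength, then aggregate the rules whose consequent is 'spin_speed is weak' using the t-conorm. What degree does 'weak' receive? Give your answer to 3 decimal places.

R1: ¬filthy=1−0.39=0.61, normal=0.87; AND[a·b] → w = 0.5307
R2: medium=0.66, filthy=0.39, ¬robust=1−0.18=0.82; AND[a·b] → w = 0.2111
R3: ¬robust=1−0.18=0.82 → w = 0.8200
R4: robust=0.18, filthy=0.39; OR[a + b − a·b] → w = 0.4998
R5: ¬light=1−0.19=0.81 → w = 0.8100
Rules with consequent 'weak': {R1, R2, R3} → strengths 0.5307, 0.2111, 0.8200
Aggregate via t-conorm [a + b − a·b]: 0.9334

0.933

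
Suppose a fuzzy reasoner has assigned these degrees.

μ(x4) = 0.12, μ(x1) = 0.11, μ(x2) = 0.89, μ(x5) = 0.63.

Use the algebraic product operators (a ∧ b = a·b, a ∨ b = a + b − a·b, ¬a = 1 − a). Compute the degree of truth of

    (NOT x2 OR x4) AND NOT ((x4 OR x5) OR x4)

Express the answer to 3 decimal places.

0.062

NOT x2 = 1 − 0.8900 = 0.1100
NOT x2 OR x4 = a + b − a·b on (0.1100, 0.1200) = 0.2168
x4 OR x5 = a + b − a·b on (0.1200, 0.6300) = 0.6744
(x4 OR x5) OR x4 = a + b − a·b on (0.6744, 0.1200) = 0.7135
NOT ((x4 OR x5) OR x4) = 1 − 0.7135 = 0.2865
(NOT x2 OR x4) AND NOT ((x4 OR x5) OR x4) = a·b on (0.2168, 0.2865) = 0.0621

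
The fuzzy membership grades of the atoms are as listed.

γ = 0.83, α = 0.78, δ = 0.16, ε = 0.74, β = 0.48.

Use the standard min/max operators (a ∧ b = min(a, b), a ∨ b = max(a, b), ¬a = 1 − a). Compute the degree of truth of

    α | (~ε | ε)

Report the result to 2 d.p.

~ε = 1 − 0.74 = 0.26
~ε | ε = max(a, b) on (0.26, 0.74) = 0.74
α | (~ε | ε) = max(a, b) on (0.78, 0.74) = 0.78

0.78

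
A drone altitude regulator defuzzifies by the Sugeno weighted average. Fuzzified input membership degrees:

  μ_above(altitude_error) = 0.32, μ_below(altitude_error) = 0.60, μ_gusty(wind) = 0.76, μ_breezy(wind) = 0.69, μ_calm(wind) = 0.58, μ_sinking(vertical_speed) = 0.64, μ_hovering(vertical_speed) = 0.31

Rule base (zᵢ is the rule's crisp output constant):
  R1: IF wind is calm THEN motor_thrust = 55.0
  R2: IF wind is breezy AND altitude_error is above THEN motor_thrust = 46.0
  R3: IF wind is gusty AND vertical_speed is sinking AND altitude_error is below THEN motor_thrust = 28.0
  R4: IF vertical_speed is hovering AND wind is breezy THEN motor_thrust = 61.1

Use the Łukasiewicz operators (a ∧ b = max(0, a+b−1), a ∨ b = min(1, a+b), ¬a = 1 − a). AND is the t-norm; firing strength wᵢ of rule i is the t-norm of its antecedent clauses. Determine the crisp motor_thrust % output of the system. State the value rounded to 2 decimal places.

54.85

R1 (z=55.0): calm=0.58 → w = 0.58
R2 (z=46.0): breezy=0.69, above=0.32; AND[max(0, a+b−1)] → w = 0.01
R3 (z=28.0): gusty=0.76, sinking=0.64, below=0.60; AND[max(0, a+b−1)] → w = 0.00
R4 (z=61.1): hovering=0.31, breezy=0.69; AND[max(0, a+b−1)] → w = 0.00
Weighted average = (0.58·55.0 + 0.01·46.0 + 0.00·28.0 + 0.00·61.1) / (0.58 + 0.01 + 0.00 + 0.00)
  = 32.3600 / 0.5900 = 54.85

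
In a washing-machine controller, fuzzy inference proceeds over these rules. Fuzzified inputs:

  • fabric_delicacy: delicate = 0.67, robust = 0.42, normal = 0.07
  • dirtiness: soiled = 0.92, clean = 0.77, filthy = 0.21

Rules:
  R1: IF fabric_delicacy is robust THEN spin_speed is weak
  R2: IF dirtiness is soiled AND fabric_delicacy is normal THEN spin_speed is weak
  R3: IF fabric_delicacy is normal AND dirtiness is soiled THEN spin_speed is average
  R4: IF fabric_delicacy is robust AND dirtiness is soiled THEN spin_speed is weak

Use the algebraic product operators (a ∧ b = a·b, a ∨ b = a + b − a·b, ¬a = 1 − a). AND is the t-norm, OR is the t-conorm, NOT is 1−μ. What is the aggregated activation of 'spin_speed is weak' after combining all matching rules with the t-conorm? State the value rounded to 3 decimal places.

R1: robust=0.42 → w = 0.4200
R2: soiled=0.92, normal=0.07; AND[a·b] → w = 0.0644
R3: normal=0.07, soiled=0.92; AND[a·b] → w = 0.0644
R4: robust=0.42, soiled=0.92; AND[a·b] → w = 0.3864
Rules with consequent 'weak': {R1, R2, R4} → strengths 0.4200, 0.0644, 0.3864
Aggregate via t-conorm [a + b − a·b]: 0.6670

0.667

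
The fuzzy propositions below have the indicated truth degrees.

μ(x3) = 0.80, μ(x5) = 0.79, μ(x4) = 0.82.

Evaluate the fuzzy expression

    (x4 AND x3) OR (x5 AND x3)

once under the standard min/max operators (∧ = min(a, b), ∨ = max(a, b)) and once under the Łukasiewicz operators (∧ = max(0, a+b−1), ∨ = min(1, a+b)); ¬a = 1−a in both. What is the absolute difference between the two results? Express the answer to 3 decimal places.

0.200

Under standard min/max:
  x4 AND x3 = min(a, b) on (0.82, 0.80) = 0.80
  x5 AND x3 = min(a, b) on (0.79, 0.80) = 0.79
  (x4 AND x3) OR (x5 AND x3) = max(a, b) on (0.80, 0.79) = 0.80
  → value = 0.8000
Under Łukasiewicz:
  x4 AND x3 = max(0, a+b−1) on (0.82, 0.80) = 0.62
  x5 AND x3 = max(0, a+b−1) on (0.79, 0.80) = 0.59
  (x4 AND x3) OR (x5 AND x3) = min(1, a+b) on (0.62, 0.59) = 1.00
  → value = 1.0000
|0.8000 − 1.0000| = 0.200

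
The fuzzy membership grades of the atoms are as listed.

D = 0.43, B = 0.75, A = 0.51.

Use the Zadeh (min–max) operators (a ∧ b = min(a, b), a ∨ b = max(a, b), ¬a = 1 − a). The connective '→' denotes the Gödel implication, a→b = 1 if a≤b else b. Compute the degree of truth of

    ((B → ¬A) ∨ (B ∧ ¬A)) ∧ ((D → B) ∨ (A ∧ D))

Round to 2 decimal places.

0.49

¬A = 1 − 0.51 = 0.49
B → ¬A  [Gödel: 1 if a≤b else b] with a=0.75, b=0.49 → 0.49
¬A = 1 − 0.51 = 0.49
B ∧ ¬A = min(a, b) on (0.75, 0.49) = 0.49
(B → ¬A) ∨ (B ∧ ¬A) = max(a, b) on (0.49, 0.49) = 0.49
D → B  [Gödel: 1 if a≤b else b] with a=0.43, b=0.75 → 1.00
A ∧ D = min(a, b) on (0.51, 0.43) = 0.43
(D → B) ∨ (A ∧ D) = max(a, b) on (1.00, 0.43) = 1.00
((B → ¬A) ∨ (B ∧ ¬A)) ∧ ((D → B) ∨ (A ∧ D)) = min(a, b) on (0.49, 1.00) = 0.49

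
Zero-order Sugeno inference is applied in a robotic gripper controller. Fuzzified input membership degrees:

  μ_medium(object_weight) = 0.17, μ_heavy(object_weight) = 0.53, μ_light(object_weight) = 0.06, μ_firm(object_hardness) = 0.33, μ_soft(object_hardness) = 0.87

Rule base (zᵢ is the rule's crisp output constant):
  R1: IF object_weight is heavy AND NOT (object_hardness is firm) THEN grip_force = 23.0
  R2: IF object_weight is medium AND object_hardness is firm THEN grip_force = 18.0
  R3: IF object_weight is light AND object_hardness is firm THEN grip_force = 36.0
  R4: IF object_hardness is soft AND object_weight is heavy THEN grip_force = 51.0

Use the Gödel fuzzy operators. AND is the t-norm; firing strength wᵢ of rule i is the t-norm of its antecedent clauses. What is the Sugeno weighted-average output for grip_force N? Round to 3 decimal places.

R1 (z=23.0): heavy=0.53, ¬firm=1−0.33=0.67; AND[min(a, b)] → w = 0.53
R2 (z=18.0): medium=0.17, firm=0.33; AND[min(a, b)] → w = 0.17
R3 (z=36.0): light=0.06, firm=0.33; AND[min(a, b)] → w = 0.06
R4 (z=51.0): soft=0.87, heavy=0.53; AND[min(a, b)] → w = 0.53
Weighted average = (0.53·23.0 + 0.17·18.0 + 0.06·36.0 + 0.53·51.0) / (0.53 + 0.17 + 0.06 + 0.53)
  = 44.4400 / 1.2900 = 34.450

34.450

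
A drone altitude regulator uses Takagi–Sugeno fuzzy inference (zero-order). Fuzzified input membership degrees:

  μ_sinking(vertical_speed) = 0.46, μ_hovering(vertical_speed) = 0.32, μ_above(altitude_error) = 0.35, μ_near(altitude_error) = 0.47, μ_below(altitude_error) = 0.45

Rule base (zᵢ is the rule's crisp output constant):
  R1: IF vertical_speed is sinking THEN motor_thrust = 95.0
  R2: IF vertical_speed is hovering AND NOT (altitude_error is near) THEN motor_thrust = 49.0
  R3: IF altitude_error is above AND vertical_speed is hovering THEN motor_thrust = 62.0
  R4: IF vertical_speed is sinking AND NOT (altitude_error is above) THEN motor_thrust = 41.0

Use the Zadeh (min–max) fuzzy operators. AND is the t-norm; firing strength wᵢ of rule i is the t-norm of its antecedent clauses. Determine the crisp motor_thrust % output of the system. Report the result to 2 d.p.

62.87

R1 (z=95.0): sinking=0.46 → w = 0.46
R2 (z=49.0): hovering=0.32, ¬near=1−0.47=0.53; AND[min(a, b)] → w = 0.32
R3 (z=62.0): above=0.35, hovering=0.32; AND[min(a, b)] → w = 0.32
R4 (z=41.0): sinking=0.46, ¬above=1−0.35=0.65; AND[min(a, b)] → w = 0.46
Weighted average = (0.46·95.0 + 0.32·49.0 + 0.32·62.0 + 0.46·41.0) / (0.46 + 0.32 + 0.32 + 0.46)
  = 98.0800 / 1.5600 = 62.87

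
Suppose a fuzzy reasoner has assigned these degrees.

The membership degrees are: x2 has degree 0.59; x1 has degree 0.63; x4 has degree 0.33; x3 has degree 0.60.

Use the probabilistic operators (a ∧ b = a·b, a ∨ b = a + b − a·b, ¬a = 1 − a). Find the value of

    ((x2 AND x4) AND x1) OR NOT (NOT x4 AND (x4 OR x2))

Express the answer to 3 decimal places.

0.574

x2 AND x4 = a·b on (0.5900, 0.3300) = 0.1947
(x2 AND x4) AND x1 = a·b on (0.1947, 0.6300) = 0.1227
NOT x4 = 1 − 0.3300 = 0.6700
x4 OR x2 = a + b − a·b on (0.3300, 0.5900) = 0.7253
NOT x4 AND (x4 OR x2) = a·b on (0.6700, 0.7253) = 0.4860
NOT (NOT x4 AND (x4 OR x2)) = 1 − 0.4860 = 0.5140
((x2 AND x4) AND x1) OR NOT (NOT x4 AND (x4 OR x2)) = a + b − a·b on (0.1227, 0.5140) = 0.5737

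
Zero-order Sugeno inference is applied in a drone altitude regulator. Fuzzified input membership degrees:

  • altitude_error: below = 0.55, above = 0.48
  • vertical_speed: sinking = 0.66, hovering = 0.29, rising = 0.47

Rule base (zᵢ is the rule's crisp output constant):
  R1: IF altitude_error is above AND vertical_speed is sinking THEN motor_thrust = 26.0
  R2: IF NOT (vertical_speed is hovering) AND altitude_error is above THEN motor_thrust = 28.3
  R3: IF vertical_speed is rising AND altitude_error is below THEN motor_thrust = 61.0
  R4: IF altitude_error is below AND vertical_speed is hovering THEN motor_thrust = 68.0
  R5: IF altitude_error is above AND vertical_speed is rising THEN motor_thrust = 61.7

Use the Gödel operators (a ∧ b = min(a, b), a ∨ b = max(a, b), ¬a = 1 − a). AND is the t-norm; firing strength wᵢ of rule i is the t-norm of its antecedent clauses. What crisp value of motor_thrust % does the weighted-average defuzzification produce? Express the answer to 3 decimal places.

R1 (z=26.0): above=0.48, sinking=0.66; AND[min(a, b)] → w = 0.48
R2 (z=28.3): ¬hovering=1−0.29=0.71, above=0.48; AND[min(a, b)] → w = 0.48
R3 (z=61.0): rising=0.47, below=0.55; AND[min(a, b)] → w = 0.47
R4 (z=68.0): below=0.55, hovering=0.29; AND[min(a, b)] → w = 0.29
R5 (z=61.7): above=0.48, rising=0.47; AND[min(a, b)] → w = 0.47
Weighted average = (0.48·26.0 + 0.48·28.3 + 0.47·61.0 + 0.29·68.0 + 0.47·61.7) / (0.48 + 0.48 + 0.47 + 0.29 + 0.47)
  = 103.4530 / 2.1900 = 47.239

47.239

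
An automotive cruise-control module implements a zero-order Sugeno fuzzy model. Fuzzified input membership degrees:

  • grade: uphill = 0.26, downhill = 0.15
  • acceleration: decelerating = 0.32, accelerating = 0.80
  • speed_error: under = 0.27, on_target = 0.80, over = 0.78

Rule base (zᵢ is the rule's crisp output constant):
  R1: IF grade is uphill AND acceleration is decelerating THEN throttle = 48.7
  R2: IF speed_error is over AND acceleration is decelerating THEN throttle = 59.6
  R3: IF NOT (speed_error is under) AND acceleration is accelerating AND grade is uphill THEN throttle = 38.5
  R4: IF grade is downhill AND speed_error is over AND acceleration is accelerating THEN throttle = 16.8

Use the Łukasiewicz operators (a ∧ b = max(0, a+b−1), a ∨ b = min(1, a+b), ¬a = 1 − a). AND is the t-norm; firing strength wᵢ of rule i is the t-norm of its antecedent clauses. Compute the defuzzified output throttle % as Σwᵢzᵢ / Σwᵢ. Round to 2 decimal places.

59.60

R1 (z=48.7): uphill=0.26, decelerating=0.32; AND[max(0, a+b−1)] → w = 0.00
R2 (z=59.6): over=0.78, decelerating=0.32; AND[max(0, a+b−1)] → w = 0.10
R3 (z=38.5): ¬under=1−0.27=0.73, accelerating=0.80, uphill=0.26; AND[max(0, a+b−1)] → w = 0.00
R4 (z=16.8): downhill=0.15, over=0.78, accelerating=0.80; AND[max(0, a+b−1)] → w = 0.00
Weighted average = (0.00·48.7 + 0.10·59.6 + 0.00·38.5 + 0.00·16.8) / (0.00 + 0.10 + 0.00 + 0.00)
  = 5.9600 / 0.1000 = 59.60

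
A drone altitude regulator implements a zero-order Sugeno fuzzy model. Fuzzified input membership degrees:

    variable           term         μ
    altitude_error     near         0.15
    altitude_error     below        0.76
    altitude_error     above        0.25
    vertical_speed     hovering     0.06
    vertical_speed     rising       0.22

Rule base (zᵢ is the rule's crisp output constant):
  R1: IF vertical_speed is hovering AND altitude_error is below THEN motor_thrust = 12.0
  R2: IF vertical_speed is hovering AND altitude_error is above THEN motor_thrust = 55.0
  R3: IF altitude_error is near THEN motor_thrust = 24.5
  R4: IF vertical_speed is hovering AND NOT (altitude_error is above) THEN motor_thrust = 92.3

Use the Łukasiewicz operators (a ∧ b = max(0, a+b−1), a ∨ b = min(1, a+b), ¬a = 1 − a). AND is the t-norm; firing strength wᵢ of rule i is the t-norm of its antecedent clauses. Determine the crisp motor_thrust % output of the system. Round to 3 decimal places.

24.500

R1 (z=12.0): hovering=0.06, below=0.76; AND[max(0, a+b−1)] → w = 0.00
R2 (z=55.0): hovering=0.06, above=0.25; AND[max(0, a+b−1)] → w = 0.00
R3 (z=24.5): near=0.15 → w = 0.15
R4 (z=92.3): hovering=0.06, ¬above=1−0.25=0.75; AND[max(0, a+b−1)] → w = 0.00
Weighted average = (0.00·12.0 + 0.00·55.0 + 0.15·24.5 + 0.00·92.3) / (0.00 + 0.00 + 0.15 + 0.00)
  = 3.6750 / 0.1500 = 24.500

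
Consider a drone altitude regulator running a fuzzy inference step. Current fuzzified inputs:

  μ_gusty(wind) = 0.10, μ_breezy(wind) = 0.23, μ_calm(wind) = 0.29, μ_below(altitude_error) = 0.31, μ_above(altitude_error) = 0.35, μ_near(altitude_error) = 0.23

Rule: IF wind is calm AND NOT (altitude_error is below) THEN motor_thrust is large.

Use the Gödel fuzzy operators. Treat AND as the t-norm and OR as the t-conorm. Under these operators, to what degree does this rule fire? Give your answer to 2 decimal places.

firing strength: calm=0.29, ¬below=1−0.31=0.69; AND[min(a, b)] → w = 0.29

0.29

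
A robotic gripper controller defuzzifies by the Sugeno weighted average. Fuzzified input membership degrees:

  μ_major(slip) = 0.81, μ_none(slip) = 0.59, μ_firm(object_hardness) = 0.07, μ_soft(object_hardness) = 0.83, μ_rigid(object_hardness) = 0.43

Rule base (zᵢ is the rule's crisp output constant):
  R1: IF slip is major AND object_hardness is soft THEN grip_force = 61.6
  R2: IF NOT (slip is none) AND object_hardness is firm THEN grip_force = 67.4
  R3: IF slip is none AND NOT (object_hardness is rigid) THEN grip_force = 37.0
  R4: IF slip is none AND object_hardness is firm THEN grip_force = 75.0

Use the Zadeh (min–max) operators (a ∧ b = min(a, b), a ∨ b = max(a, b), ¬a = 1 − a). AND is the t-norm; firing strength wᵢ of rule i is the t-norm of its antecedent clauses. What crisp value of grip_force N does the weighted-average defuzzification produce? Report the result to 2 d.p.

53.26

R1 (z=61.6): major=0.81, soft=0.83; AND[min(a, b)] → w = 0.81
R2 (z=67.4): ¬none=1−0.59=0.41, firm=0.07; AND[min(a, b)] → w = 0.07
R3 (z=37.0): none=0.59, ¬rigid=1−0.43=0.57; AND[min(a, b)] → w = 0.57
R4 (z=75.0): none=0.59, firm=0.07; AND[min(a, b)] → w = 0.07
Weighted average = (0.81·61.6 + 0.07·67.4 + 0.57·37.0 + 0.07·75.0) / (0.81 + 0.07 + 0.57 + 0.07)
  = 80.9540 / 1.5200 = 53.26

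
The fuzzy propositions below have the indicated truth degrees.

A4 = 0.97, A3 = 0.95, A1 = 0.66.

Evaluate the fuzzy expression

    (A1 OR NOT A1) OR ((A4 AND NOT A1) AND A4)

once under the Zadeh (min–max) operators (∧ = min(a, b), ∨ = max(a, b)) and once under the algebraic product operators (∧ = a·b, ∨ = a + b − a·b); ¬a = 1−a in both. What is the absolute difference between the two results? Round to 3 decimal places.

Under Zadeh (min–max):
  NOT A1 = 1 − 0.66 = 0.34
  A1 OR NOT A1 = max(a, b) on (0.66, 0.34) = 0.66
  NOT A1 = 1 − 0.66 = 0.34
  A4 AND NOT A1 = min(a, b) on (0.97, 0.34) = 0.34
  (A4 AND NOT A1) AND A4 = min(a, b) on (0.34, 0.97) = 0.34
  (A1 OR NOT A1) OR ((A4 AND NOT A1) AND A4) = max(a, b) on (0.66, 0.34) = 0.66
  → value = 0.6600
Under algebraic product:
  NOT A1 = 1 − 0.6600 = 0.3400
  A1 OR NOT A1 = a + b − a·b on (0.6600, 0.3400) = 0.7756
  NOT A1 = 1 − 0.6600 = 0.3400
  A4 AND NOT A1 = a·b on (0.9700, 0.3400) = 0.3298
  (A4 AND NOT A1) AND A4 = a·b on (0.3298, 0.9700) = 0.3199
  (A1 OR NOT A1) OR ((A4 AND NOT A1) AND A4) = a + b − a·b on (0.7756, 0.3199) = 0.8474
  → value = 0.8474
|0.6600 − 0.8474| = 0.187

0.187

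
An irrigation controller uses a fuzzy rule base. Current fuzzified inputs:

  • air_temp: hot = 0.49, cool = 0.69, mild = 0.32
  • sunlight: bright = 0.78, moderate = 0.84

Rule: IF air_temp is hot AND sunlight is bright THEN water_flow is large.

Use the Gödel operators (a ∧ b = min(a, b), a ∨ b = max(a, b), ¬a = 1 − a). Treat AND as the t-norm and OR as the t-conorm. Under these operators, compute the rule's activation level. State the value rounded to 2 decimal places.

0.49

firing strength: hot=0.49, bright=0.78; AND[min(a, b)] → w = 0.49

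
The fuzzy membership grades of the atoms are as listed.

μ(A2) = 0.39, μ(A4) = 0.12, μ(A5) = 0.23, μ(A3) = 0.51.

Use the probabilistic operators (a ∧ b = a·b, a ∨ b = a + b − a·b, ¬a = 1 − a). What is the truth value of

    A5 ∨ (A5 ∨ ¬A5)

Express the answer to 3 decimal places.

0.864

¬A5 = 1 − 0.2300 = 0.7700
A5 ∨ ¬A5 = a + b − a·b on (0.2300, 0.7700) = 0.8229
A5 ∨ (A5 ∨ ¬A5) = a + b − a·b on (0.2300, 0.8229) = 0.8636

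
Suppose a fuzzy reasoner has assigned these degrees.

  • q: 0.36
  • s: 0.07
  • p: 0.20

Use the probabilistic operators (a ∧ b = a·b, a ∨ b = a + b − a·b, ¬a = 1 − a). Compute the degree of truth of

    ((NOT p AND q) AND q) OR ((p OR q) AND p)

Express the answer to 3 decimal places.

NOT p = 1 − 0.2000 = 0.8000
NOT p AND q = a·b on (0.8000, 0.3600) = 0.2880
(NOT p AND q) AND q = a·b on (0.2880, 0.3600) = 0.1037
p OR q = a + b − a·b on (0.2000, 0.3600) = 0.4880
(p OR q) AND p = a·b on (0.4880, 0.2000) = 0.0976
((NOT p AND q) AND q) OR ((p OR q) AND p) = a + b − a·b on (0.1037, 0.0976) = 0.1912

0.191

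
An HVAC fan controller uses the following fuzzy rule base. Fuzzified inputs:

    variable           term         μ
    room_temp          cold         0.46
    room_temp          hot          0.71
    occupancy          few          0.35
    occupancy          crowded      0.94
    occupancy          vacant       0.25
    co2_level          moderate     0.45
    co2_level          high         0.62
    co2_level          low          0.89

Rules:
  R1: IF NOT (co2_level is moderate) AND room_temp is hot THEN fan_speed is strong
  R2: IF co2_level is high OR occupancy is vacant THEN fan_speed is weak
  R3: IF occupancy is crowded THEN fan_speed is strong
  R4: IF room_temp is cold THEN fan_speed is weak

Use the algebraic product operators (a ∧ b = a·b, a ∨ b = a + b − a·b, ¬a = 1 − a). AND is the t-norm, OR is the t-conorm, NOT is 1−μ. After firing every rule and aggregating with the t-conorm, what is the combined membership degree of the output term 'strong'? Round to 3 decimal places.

0.963

R1: ¬moderate=1−0.45=0.55, hot=0.71; AND[a·b] → w = 0.3905
R2: high=0.62, vacant=0.25; OR[a + b − a·b] → w = 0.7150
R3: crowded=0.94 → w = 0.9400
R4: cold=0.46 → w = 0.4600
Rules with consequent 'strong': {R1, R3} → strengths 0.3905, 0.9400
Aggregate via t-conorm [a + b − a·b]: 0.9634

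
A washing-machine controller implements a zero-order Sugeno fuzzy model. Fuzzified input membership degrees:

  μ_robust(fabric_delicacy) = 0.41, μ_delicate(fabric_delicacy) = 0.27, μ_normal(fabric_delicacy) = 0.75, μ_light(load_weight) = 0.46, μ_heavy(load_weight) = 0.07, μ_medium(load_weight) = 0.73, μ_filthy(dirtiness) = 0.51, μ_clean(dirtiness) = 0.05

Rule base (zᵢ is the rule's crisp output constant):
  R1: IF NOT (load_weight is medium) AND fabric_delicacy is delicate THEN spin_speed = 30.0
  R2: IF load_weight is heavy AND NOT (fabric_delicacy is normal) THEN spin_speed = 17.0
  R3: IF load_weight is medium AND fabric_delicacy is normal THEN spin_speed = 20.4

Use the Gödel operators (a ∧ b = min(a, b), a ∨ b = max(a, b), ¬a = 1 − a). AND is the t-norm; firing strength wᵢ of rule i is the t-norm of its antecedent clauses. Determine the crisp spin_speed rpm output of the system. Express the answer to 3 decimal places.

R1 (z=30.0): ¬medium=1−0.73=0.27, delicate=0.27; AND[min(a, b)] → w = 0.27
R2 (z=17.0): heavy=0.07, ¬normal=1−0.75=0.25; AND[min(a, b)] → w = 0.07
R3 (z=20.4): medium=0.73, normal=0.75; AND[min(a, b)] → w = 0.73
Weighted average = (0.27·30.0 + 0.07·17.0 + 0.73·20.4) / (0.27 + 0.07 + 0.73)
  = 24.1820 / 1.0700 = 22.600

22.600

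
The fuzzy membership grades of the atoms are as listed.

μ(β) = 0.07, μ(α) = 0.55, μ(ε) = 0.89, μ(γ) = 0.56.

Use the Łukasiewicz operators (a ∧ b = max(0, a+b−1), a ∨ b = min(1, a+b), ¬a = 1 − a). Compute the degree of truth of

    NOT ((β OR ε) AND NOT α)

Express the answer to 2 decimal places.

0.59

β OR ε = min(1, a+b) on (0.07, 0.89) = 0.96
NOT α = 1 − 0.55 = 0.45
(β OR ε) AND NOT α = max(0, a+b−1) on (0.96, 0.45) = 0.41
NOT ((β OR ε) AND NOT α) = 1 − 0.41 = 0.59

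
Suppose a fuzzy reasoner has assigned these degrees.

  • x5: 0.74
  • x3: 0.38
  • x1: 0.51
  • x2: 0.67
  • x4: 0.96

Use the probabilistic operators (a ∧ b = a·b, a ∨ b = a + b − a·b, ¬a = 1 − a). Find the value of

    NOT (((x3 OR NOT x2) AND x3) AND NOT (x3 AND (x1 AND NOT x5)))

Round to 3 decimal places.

0.789

NOT x2 = 1 − 0.6700 = 0.3300
x3 OR NOT x2 = a + b − a·b on (0.3800, 0.3300) = 0.5846
(x3 OR NOT x2) AND x3 = a·b on (0.5846, 0.3800) = 0.2221
NOT x5 = 1 − 0.7400 = 0.2600
x1 AND NOT x5 = a·b on (0.5100, 0.2600) = 0.1326
x3 AND (x1 AND NOT x5) = a·b on (0.3800, 0.1326) = 0.0504
NOT (x3 AND (x1 AND NOT x5)) = 1 − 0.0504 = 0.9496
((x3 OR NOT x2) AND x3) AND NOT (x3 AND (x1 AND NOT x5)) = a·b on (0.2221, 0.9496) = 0.2110
NOT (((x3 OR NOT x2) AND x3) AND NOT (x3 AND (x1 AND NOT x5))) = 1 − 0.2110 = 0.7890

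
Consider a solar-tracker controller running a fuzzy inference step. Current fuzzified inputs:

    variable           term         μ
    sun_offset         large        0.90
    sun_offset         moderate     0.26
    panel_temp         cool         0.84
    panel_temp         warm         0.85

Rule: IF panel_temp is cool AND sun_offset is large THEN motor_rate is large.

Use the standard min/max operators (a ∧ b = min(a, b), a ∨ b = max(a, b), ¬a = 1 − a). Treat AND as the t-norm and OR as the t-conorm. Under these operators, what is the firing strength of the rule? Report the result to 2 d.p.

0.84

firing strength: cool=0.84, large=0.90; AND[min(a, b)] → w = 0.84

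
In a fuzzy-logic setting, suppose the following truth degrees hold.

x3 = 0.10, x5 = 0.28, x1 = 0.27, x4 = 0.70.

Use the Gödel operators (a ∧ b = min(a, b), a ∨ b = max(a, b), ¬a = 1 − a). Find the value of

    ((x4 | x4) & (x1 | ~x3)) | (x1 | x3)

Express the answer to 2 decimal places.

0.70

x4 | x4 = max(a, b) on (0.70, 0.70) = 0.70
~x3 = 1 − 0.10 = 0.90
x1 | ~x3 = max(a, b) on (0.27, 0.90) = 0.90
(x4 | x4) & (x1 | ~x3) = min(a, b) on (0.70, 0.90) = 0.70
x1 | x3 = max(a, b) on (0.27, 0.10) = 0.27
((x4 | x4) & (x1 | ~x3)) | (x1 | x3) = max(a, b) on (0.70, 0.27) = 0.70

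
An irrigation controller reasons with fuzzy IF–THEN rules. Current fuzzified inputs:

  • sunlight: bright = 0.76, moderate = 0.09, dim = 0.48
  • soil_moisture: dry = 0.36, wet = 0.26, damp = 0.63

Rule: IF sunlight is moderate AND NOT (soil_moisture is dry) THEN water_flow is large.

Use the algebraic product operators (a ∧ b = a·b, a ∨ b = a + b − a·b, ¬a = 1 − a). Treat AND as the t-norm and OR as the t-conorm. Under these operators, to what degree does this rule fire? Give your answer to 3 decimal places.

firing strength: moderate=0.09, ¬dry=1−0.36=0.64; AND[a·b] → w = 0.0576

0.058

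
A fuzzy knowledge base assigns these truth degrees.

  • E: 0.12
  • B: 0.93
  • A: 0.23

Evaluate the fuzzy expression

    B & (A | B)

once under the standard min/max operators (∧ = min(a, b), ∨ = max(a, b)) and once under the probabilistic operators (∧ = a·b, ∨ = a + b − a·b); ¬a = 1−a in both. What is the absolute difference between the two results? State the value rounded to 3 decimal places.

0.050

Under standard min/max:
  A | B = max(a, b) on (0.23, 0.93) = 0.93
  B & (A | B) = min(a, b) on (0.93, 0.93) = 0.93
  → value = 0.9300
Under probabilistic:
  A | B = a + b − a·b on (0.2300, 0.9300) = 0.9461
  B & (A | B) = a·b on (0.9300, 0.9461) = 0.8799
  → value = 0.8799
|0.9300 − 0.8799| = 0.050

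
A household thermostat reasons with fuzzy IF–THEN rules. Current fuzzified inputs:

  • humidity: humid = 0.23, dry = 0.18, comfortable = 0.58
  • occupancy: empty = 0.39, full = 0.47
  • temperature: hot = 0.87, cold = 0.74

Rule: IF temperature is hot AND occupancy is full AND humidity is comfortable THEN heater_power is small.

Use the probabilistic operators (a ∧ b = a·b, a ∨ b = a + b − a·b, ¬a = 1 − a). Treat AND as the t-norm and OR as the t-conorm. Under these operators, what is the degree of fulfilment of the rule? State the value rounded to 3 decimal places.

firing strength: hot=0.87, full=0.47, comfortable=0.58; AND[a·b] → w = 0.2372

0.237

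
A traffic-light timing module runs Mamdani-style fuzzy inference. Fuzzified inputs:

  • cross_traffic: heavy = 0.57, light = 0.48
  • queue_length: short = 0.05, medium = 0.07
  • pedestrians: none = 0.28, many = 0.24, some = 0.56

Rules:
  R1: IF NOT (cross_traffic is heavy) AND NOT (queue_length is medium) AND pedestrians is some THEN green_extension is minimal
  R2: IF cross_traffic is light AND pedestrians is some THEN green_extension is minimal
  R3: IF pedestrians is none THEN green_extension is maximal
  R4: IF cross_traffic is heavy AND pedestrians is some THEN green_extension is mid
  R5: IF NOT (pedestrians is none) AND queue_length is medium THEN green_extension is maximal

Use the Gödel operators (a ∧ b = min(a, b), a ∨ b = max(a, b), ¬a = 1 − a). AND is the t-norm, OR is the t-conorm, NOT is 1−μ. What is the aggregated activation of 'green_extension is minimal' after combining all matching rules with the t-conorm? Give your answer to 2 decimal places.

0.48

R1: ¬heavy=1−0.57=0.43, ¬medium=1−0.07=0.93, some=0.56; AND[min(a, b)] → w = 0.43
R2: light=0.48, some=0.56; AND[min(a, b)] → w = 0.48
R3: none=0.28 → w = 0.28
R4: heavy=0.57, some=0.56; AND[min(a, b)] → w = 0.56
R5: ¬none=1−0.28=0.72, medium=0.07; AND[min(a, b)] → w = 0.07
Rules with consequent 'minimal': {R1, R2} → strengths 0.43, 0.48
Aggregate via t-conorm [max(a, b)]: 0.48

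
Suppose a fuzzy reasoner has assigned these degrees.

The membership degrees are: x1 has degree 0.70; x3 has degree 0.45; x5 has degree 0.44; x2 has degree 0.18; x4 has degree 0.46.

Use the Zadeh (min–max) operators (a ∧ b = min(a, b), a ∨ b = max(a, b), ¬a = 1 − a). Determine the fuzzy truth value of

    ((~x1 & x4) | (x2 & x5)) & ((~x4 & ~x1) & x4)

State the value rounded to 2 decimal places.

0.30

~x1 = 1 − 0.70 = 0.30
~x1 & x4 = min(a, b) on (0.30, 0.46) = 0.30
x2 & x5 = min(a, b) on (0.18, 0.44) = 0.18
(~x1 & x4) | (x2 & x5) = max(a, b) on (0.30, 0.18) = 0.30
~x4 = 1 − 0.46 = 0.54
~x1 = 1 − 0.70 = 0.30
~x4 & ~x1 = min(a, b) on (0.54, 0.30) = 0.30
(~x4 & ~x1) & x4 = min(a, b) on (0.30, 0.46) = 0.30
((~x1 & x4) | (x2 & x5)) & ((~x4 & ~x1) & x4) = min(a, b) on (0.30, 0.30) = 0.30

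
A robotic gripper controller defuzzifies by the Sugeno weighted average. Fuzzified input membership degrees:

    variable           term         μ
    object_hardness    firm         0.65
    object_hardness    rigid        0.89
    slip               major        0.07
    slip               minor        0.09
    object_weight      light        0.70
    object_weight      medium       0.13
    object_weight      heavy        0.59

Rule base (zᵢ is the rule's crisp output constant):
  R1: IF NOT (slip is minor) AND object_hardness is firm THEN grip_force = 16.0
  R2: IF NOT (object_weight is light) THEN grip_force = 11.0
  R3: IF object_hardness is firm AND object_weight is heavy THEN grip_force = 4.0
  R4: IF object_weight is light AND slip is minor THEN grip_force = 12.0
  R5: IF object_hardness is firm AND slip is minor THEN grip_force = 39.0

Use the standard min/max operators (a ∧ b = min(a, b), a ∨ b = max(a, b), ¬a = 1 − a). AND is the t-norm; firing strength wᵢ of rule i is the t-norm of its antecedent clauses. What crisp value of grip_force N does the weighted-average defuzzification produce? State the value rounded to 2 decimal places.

12.01

R1 (z=16.0): ¬minor=1−0.09=0.91, firm=0.65; AND[min(a, b)] → w = 0.65
R2 (z=11.0): ¬light=1−0.70=0.30 → w = 0.30
R3 (z=4.0): firm=0.65, heavy=0.59; AND[min(a, b)] → w = 0.59
R4 (z=12.0): light=0.70, minor=0.09; AND[min(a, b)] → w = 0.09
R5 (z=39.0): firm=0.65, minor=0.09; AND[min(a, b)] → w = 0.09
Weighted average = (0.65·16.0 + 0.30·11.0 + 0.59·4.0 + 0.09·12.0 + 0.09·39.0) / (0.65 + 0.30 + 0.59 + 0.09 + 0.09)
  = 20.6500 / 1.7200 = 12.01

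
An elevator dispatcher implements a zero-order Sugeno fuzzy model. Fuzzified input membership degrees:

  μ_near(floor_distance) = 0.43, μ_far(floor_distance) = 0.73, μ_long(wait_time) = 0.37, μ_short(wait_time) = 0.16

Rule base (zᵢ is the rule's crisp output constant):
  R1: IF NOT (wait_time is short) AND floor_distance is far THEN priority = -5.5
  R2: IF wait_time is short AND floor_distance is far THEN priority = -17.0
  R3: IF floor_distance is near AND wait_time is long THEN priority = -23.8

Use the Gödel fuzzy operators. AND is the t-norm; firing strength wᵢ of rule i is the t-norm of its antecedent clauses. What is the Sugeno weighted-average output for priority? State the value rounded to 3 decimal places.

-12.334

R1 (z=-5.5): ¬short=1−0.16=0.84, far=0.73; AND[min(a, b)] → w = 0.73
R2 (z=-17.0): short=0.16, far=0.73; AND[min(a, b)] → w = 0.16
R3 (z=-23.8): near=0.43, long=0.37; AND[min(a, b)] → w = 0.37
Weighted average = (0.73·-5.5 + 0.16·-17.0 + 0.37·-23.8) / (0.73 + 0.16 + 0.37)
  = -15.5410 / 1.2600 = -12.334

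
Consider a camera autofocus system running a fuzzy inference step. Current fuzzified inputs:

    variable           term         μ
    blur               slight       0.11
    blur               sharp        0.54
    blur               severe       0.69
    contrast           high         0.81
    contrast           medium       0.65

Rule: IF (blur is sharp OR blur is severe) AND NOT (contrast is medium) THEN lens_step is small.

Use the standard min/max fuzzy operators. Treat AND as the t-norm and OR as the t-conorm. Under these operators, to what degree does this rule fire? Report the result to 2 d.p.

firing strength: (sharp=0.54 OR severe=0.69) = 0.69; AND[min(a, b)] with ¬medium=1−0.65=0.35 → w = 0.35

0.35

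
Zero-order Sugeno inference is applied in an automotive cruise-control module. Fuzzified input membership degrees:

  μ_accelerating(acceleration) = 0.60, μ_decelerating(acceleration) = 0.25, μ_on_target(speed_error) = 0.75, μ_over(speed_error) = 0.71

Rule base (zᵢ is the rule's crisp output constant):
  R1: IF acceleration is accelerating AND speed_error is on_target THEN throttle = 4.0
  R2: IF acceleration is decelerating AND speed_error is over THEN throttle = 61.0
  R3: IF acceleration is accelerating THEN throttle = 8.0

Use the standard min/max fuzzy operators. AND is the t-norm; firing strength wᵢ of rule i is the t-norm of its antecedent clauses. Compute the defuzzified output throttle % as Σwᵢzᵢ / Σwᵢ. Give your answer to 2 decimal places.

R1 (z=4.0): accelerating=0.60, on_target=0.75; AND[min(a, b)] → w = 0.60
R2 (z=61.0): decelerating=0.25, over=0.71; AND[min(a, b)] → w = 0.25
R3 (z=8.0): accelerating=0.60 → w = 0.60
Weighted average = (0.60·4.0 + 0.25·61.0 + 0.60·8.0) / (0.60 + 0.25 + 0.60)
  = 22.4500 / 1.4500 = 15.48

15.48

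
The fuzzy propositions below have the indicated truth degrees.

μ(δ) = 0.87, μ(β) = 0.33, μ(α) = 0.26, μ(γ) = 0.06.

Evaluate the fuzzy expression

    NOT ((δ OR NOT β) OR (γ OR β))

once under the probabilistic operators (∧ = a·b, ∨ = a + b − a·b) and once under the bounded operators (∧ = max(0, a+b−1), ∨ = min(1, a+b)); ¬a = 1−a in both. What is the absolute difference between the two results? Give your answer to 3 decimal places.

Under probabilistic:
  NOT β = 1 − 0.3300 = 0.6700
  δ OR NOT β = a + b − a·b on (0.8700, 0.6700) = 0.9571
  γ OR β = a + b − a·b on (0.0600, 0.3300) = 0.3702
  (δ OR NOT β) OR (γ OR β) = a + b − a·b on (0.9571, 0.3702) = 0.9730
  NOT ((δ OR NOT β) OR (γ OR β)) = 1 − 0.9730 = 0.0270
  → value = 0.0270
Under bounded:
  NOT β = 1 − 0.33 = 0.67
  δ OR NOT β = min(1, a+b) on (0.87, 0.67) = 1.00
  γ OR β = min(1, a+b) on (0.06, 0.33) = 0.39
  (δ OR NOT β) OR (γ OR β) = min(1, a+b) on (1.00, 0.39) = 1.00
  NOT ((δ OR NOT β) OR (γ OR β)) = 1 − 1.00 = 0.00
  → value = 0.0000
|0.0270 − 0.0000| = 0.027

0.027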